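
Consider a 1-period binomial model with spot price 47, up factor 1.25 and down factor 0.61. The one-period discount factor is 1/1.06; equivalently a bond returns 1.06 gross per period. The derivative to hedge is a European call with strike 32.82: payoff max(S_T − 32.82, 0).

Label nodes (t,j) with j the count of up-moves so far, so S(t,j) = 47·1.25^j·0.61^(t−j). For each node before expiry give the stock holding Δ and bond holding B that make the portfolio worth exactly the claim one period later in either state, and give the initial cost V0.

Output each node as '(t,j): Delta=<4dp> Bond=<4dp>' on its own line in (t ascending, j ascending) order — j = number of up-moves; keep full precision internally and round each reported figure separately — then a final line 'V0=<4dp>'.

(0,0): Delta=0.8620 Bond=-23.3156
V0=17.2000

No-arbitrage ⇒ martingale measure with p* = (R−d)/(u−d) = 0.7031.
Terminal payoffs: V(1,0)=0.0000, V(1,1)=25.9300
Node (0,0) S=47.0000: V=(p*·25.9300+(1−p*)·0.0000)/1.06=17.2000; Δ=(25.9300−0.0000)/(58.7500−28.6700)=0.8620; B=V−Δ·S=-23.3156
Check: Δ(0,0)·S0 + B(0,0) = 17.2000 = V0.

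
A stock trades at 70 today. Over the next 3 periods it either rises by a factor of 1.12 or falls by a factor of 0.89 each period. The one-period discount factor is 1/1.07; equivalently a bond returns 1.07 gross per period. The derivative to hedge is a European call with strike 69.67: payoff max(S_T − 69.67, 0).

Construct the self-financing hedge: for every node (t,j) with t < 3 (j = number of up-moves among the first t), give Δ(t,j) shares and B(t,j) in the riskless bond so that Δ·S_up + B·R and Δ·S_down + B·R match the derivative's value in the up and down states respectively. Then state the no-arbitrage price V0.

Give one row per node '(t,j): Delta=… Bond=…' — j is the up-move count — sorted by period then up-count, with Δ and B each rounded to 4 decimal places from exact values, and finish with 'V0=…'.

Risk-neutral probability p* = (R−d)/(u−d) = (1.07−0.89)/(1.12−0.89) = 0.7826.
Terminal values V(3,·): V(3,0)=0.0000, V(3,1)=0.0000, V(3,2)=8.4791, V(3,3)=28.6750
(2,0): S=55.4470. Δ = (V_up−V_dn)/(S_up−S_dn) = (0.0000−0.0000)/(62.1006−49.3478) = 0.0000. V = [p*·0.0000 + (1−p*)·0.0000]/1.07 = 0.0000. B = V − Δ·S = 0.0000.
(2,1): S=69.7760. Δ = (V_up−V_dn)/(S_up−S_dn) = (8.4791−0.0000)/(78.1491−62.1006) = 0.5283. V = [p*·8.4791 + (1−p*)·0.0000]/1.07 = 6.2017. B = V − Δ·S = -30.6640.
(2,2): S=87.8080. Δ = (V_up−V_dn)/(S_up−S_dn) = (28.6750−8.4791)/(98.3450−78.1491) = 1.0000. V = [p*·28.6750 + (1−p*)·8.4791]/1.07 = 22.6959. B = V − Δ·S = -65.1121.
(1,0): S=62.3000. Δ = (V_up−V_dn)/(S_up−S_dn) = (6.2017−0.0000)/(69.7760−55.4470) = 0.4328. V = [p*·6.2017 + (1−p*)·0.0000]/1.07 = 4.5360. B = V − Δ·S = -22.4280.
(1,1): S=78.4000. Δ = (V_up−V_dn)/(S_up−S_dn) = (22.6959−6.2017)/(87.8080−69.7760) = 0.9147. V = [p*·22.6959 + (1−p*)·6.2017]/1.07 = 17.8600. B = V − Δ·S = -53.8537.
(0,0): S=70.0000. Δ = (V_up−V_dn)/(S_up−S_dn) = (17.8600−4.5360)/(78.4000−62.3000) = 0.8276. V = [p*·17.8600 + (1−p*)·4.5360]/1.07 = 13.9845. B = V − Δ·S = -43.9458.
Root portfolio cost Δ·70+B reproduces V0=13.9845.

(0,0): Delta=0.8276 Bond=-43.9458
(1,0): Delta=0.4328 Bond=-22.4280
(1,1): Delta=0.9147 Bond=-53.8537
(2,0): Delta=0.0000 Bond=0.0000
(2,1): Delta=0.5283 Bond=-30.6640
(2,2): Delta=1.0000 Bond=-65.1121
V0=13.9845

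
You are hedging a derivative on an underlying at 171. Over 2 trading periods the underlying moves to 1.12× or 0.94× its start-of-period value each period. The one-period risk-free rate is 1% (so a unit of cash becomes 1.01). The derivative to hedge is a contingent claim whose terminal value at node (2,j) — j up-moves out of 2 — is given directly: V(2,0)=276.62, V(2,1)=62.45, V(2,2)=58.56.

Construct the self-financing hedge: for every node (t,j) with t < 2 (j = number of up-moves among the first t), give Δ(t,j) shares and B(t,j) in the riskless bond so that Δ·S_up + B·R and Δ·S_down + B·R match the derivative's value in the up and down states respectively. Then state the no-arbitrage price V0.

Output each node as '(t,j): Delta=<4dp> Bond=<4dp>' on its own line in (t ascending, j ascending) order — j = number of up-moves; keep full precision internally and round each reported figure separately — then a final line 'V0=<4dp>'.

No-arbitrage ⇒ martingale measure with p* = (R−d)/(u−d) = 0.3889.
At expiry t=2: V(2,0)=276.6200, V(2,1)=62.4500, V(2,2)=58.5600
  t=1,j=0: stock 160.7400 → up 180.0288 (V=62.4500), down 151.0956 (V=276.6200). Price 191.4175; hedge Δ=-7.4022, bond B=1381.2508.
  t=1,j=1: stock 191.5200 → up 214.5024 (V=58.5600), down 180.0288 (V=62.4500). Price 60.3339; hedge Δ=-0.1128, bond B=81.9450.
  t=0,j=0: stock 171.0000 → up 191.5200 (V=60.3339), down 160.7400 (V=191.4175). Price 139.0500; hedge Δ=-4.2587, bond B=867.2923.
Check: Δ(0,0)·S0 + B(0,0) = 139.0500 = V0.

(0,0): Delta=-4.2587 Bond=867.2923
(1,0): Delta=-7.4022 Bond=1381.2508
(1,1): Delta=-0.1128 Bond=81.9450
V0=139.0500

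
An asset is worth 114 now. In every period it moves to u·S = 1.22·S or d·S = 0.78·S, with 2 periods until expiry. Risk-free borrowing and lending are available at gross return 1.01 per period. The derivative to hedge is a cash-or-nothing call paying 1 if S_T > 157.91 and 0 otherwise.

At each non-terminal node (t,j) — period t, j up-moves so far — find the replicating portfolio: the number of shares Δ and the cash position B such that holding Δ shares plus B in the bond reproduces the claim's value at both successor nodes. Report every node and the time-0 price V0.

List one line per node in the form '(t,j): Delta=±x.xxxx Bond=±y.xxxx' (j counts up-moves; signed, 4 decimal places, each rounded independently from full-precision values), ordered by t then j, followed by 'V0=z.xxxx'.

(0,0): Delta=0.0103 Bond=-0.9084
(1,0): Delta=0.0000 Bond=0.0000
(1,1): Delta=0.0163 Bond=-1.7552
V0=0.2679

No-arbitrage ⇒ martingale measure with p* = (R−d)/(u−d) = 0.5227.
Payoff layer (t=2): V(2,0)=0.0000, V(2,1)=0.0000, V(2,2)=1.0000
  t=1,j=0: stock 88.9200 → up 108.4824 (V=0.0000), down 69.3576 (V=0.0000). Price 0.0000; hedge Δ=0.0000, bond B=0.0000.
  t=1,j=1: stock 139.0800 → up 169.6776 (V=1.0000), down 108.4824 (V=0.0000). Price 0.5176; hedge Δ=0.0163, bond B=-1.7552.
  t=0,j=0: stock 114.0000 → up 139.0800 (V=0.5176), down 88.9200 (V=0.0000). Price 0.2679; hedge Δ=0.0103, bond B=-0.9084.
Each (Δ,B) replicates both successor values, so the strategy is self-financing and V0 is arbitrage-free.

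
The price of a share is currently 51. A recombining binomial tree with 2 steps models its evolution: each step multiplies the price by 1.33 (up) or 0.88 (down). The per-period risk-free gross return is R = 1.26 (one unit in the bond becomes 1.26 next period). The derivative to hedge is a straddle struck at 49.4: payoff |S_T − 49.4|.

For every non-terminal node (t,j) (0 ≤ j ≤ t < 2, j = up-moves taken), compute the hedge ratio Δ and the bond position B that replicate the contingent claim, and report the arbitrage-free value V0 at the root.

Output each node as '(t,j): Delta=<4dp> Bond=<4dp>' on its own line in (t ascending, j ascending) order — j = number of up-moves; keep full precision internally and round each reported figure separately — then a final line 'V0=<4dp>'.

(0,0): Delta=0.8934 Bond=-25.3790
(1,0): Delta=0.0191 Bond=7.2644
(1,1): Delta=1.0000 Bond=-39.2063
V0=20.1858

Under the risk-neutral measure, an up-move has probability p* = (R−d)/(u−d) = 0.8444 and values discount at R = 1.26.
Payoff layer (t=2): V(2,0)=9.9056, V(2,1)=10.2904, V(2,2)=40.8139
Node (1,0) S=44.8800: V=(p*·10.2904+(1−p*)·9.9056)/1.26=8.1195; Δ=(10.2904−9.9056)/(59.6904−39.4944)=0.0191; B=V−Δ·S=7.2644
Node (1,1) S=67.8300: V=(p*·40.8139+(1−p*)·10.2904)/1.26=28.6237; Δ=(40.8139−10.2904)/(90.2139−59.6904)=1.0000; B=V−Δ·S=-39.2063
Node (0,0) S=51.0000: V=(p*·28.6237+(1−p*)·8.1195)/1.26=20.1858; Δ=(28.6237−8.1195)/(67.8300−44.8800)=0.8934; B=V−Δ·S=-25.3790
Root portfolio cost Δ·51+B reproduces V0=20.1858.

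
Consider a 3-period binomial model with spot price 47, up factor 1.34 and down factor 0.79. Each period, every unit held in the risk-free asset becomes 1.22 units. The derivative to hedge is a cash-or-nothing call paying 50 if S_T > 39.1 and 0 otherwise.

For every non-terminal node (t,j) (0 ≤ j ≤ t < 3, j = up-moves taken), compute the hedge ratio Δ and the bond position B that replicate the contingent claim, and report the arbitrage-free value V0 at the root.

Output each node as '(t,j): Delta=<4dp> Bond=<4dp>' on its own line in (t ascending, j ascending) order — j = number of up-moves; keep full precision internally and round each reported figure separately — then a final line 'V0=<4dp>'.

(0,0): Delta=0.0619 Bond=24.3418
(1,0): Delta=0.4379 Bond=15.7360
(1,1): Delta=0.0000 Bond=33.5931
(2,0): Delta=3.0992 Bond=-58.8674
(2,1): Delta=0.0000 Bond=40.9836
(2,2): Delta=0.0000 Bond=40.9836
V0=27.2494

Under the risk-neutral measure, an up-move has probability p* = (R−d)/(u−d) = 0.7818 and values discount at R = 1.22.
Payoff layer (t=3): V(3,0)=0.0000, V(3,1)=50.0000, V(3,2)=50.0000, V(3,3)=50.0000
(2,0): S=29.3327. Δ = (V_up−V_dn)/(S_up−S_dn) = (50.0000−0.0000)/(39.3058−23.1728) = 3.0992. V = [p*·50.0000 + (1−p*)·0.0000]/1.22 = 32.0417. B = V − Δ·S = -58.8674.
(2,1): S=49.7542. Δ = (V_up−V_dn)/(S_up−S_dn) = (50.0000−50.0000)/(66.6706−39.3058) = 0.0000. V = [p*·50.0000 + (1−p*)·50.0000]/1.22 = 40.9836. B = V − Δ·S = 40.9836.
(2,2): S=84.3932. Δ = (V_up−V_dn)/(S_up−S_dn) = (50.0000−50.0000)/(113.0869−66.6706) = 0.0000. V = [p*·50.0000 + (1−p*)·50.0000]/1.22 = 40.9836. B = V − Δ·S = 40.9836.
(1,0): S=37.1300. Δ = (V_up−V_dn)/(S_up−S_dn) = (40.9836−32.0417)/(49.7542−29.3327) = 0.4379. V = [p*·40.9836 + (1−p*)·32.0417]/1.22 = 31.9940. B = V − Δ·S = 15.7360.
(1,1): S=62.9800. Δ = (V_up−V_dn)/(S_up−S_dn) = (40.9836−40.9836)/(84.3932−49.7542) = 0.0000. V = [p*·40.9836 + (1−p*)·40.9836]/1.22 = 33.5931. B = V − Δ·S = 33.5931.
(0,0): S=47.0000. Δ = (V_up−V_dn)/(S_up−S_dn) = (33.5931−31.9940)/(62.9800−37.1300) = 0.0619. V = [p*·33.5931 + (1−p*)·31.9940]/1.22 = 27.2494. B = V − Δ·S = 24.3418.
Self-financing check: at every node Δ·S+B equals the discounted successor values.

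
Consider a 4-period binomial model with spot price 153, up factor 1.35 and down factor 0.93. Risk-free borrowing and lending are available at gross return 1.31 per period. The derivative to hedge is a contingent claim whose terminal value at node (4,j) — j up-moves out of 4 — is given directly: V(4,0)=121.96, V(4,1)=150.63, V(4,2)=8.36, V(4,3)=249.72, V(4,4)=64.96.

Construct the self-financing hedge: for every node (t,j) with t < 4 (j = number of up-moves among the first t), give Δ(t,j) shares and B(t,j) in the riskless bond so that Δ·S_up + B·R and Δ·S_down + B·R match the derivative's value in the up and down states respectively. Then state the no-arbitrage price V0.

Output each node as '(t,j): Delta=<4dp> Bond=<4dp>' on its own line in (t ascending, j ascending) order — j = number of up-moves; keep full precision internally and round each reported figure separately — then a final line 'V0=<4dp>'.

(0,0): Delta=-0.5805 Bond=127.8184
(1,0): Delta=1.6900 Bond=-155.6282
(1,1): Delta=-0.7452 Bond=201.4495
(2,0): Delta=-1.7304 Bond=248.7485
(2,1): Delta=1.9380 Bond=-251.5173
(2,2): Delta=-0.9398 Bond=318.1532
(3,0): Delta=0.5547 Bond=44.6385
(3,1): Delta=-1.8962 Bond=355.4629
(3,2): Delta=2.2160 Bond=-401.5878
(3,3): Delta=-1.1686 Bond=502.9248
V0=38.9950

Under the risk-neutral measure, an up-move has probability p* = (R−d)/(u−d) = 0.9048 and values discount at R = 1.31.
Payoff layer (t=4): V(4,0)=121.9600, V(4,1)=150.6300, V(4,2)=8.3600, V(4,3)=249.7200, V(4,4)=64.9600
(3,0): S=123.0666. Δ = (V_up−V_dn)/(S_up−S_dn) = (150.6300−121.9600)/(166.1399−114.4520) = 0.5547. V = [p*·150.6300 + (1−p*)·121.9600]/1.31 = 112.9004. B = V − Δ·S = 44.6385.
(3,1): S=178.6451. Δ = (V_up−V_dn)/(S_up−S_dn) = (8.3600−150.6300)/(241.1709−166.1399) = -1.8962. V = [p*·8.3600 + (1−p*)·150.6300]/1.31 = 16.7248. B = V − Δ·S = 355.4629.
(3,2): S=259.3235. Δ = (V_up−V_dn)/(S_up−S_dn) = (249.7200−8.3600)/(350.0868−241.1709) = 2.2160. V = [p*·249.7200 + (1−p*)·8.3600]/1.31 = 173.0789. B = V − Δ·S = -401.5878.
(3,3): S=376.4374. Δ = (V_up−V_dn)/(S_up−S_dn) = (64.9600−249.7200)/(508.1905−350.0868) = -1.1686. V = [p*·64.9600 + (1−p*)·249.7200]/1.31 = 63.0200. B = V − Δ·S = 502.9248.
(2,0): S=132.3297. Δ = (V_up−V_dn)/(S_up−S_dn) = (16.7248−112.9004)/(178.6451−123.0666) = -1.7304. V = [p*·16.7248 + (1−p*)·112.9004]/1.31 = 19.7591. B = V − Δ·S = 248.7485.
(2,1): S=192.0915. Δ = (V_up−V_dn)/(S_up−S_dn) = (173.0789−16.7248)/(259.3235−178.6451) = 1.9380. V = [p*·173.0789 + (1−p*)·16.7248]/1.31 = 120.7542. B = V − Δ·S = -251.5173.
(2,2): S=278.8425. Δ = (V_up−V_dn)/(S_up−S_dn) = (63.0200−173.0789)/(376.4374−259.3235) = -0.9398. V = [p*·63.0200 + (1−p*)·173.0789]/1.31 = 56.1082. B = V − Δ·S = 318.1532.
(1,0): S=142.2900. Δ = (V_up−V_dn)/(S_up−S_dn) = (120.7542−19.7591)/(192.0915−132.3297) = 1.6900. V = [p*·120.7542 + (1−p*)·19.7591]/1.31 = 84.8364. B = V − Δ·S = -155.6282.
(1,1): S=206.5500. Δ = (V_up−V_dn)/(S_up−S_dn) = (56.1082−120.7542)/(278.8425−192.0915) = -0.7452. V = [p*·56.1082 + (1−p*)·120.7542]/1.31 = 47.5305. B = V − Δ·S = 201.4495.
(0,0): S=153.0000. Δ = (V_up−V_dn)/(S_up−S_dn) = (47.5305−84.8364)/(206.5500−142.2900) = -0.5805. V = [p*·47.5305 + (1−p*)·84.8364]/1.31 = 38.9950. B = V − Δ·S = 127.8184.
Check: Δ(0,0)·S0 + B(0,0) = 38.9950 = V0.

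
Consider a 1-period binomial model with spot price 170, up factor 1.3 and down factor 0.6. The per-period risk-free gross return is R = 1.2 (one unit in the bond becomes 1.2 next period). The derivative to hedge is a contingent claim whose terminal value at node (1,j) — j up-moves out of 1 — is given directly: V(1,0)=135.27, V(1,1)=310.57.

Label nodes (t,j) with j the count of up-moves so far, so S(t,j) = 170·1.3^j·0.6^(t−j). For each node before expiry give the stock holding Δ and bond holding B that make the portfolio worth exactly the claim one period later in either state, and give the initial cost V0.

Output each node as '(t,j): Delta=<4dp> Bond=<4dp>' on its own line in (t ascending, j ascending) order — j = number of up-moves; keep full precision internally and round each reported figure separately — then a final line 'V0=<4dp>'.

Since d<R<u, set p* = (R−d)/(u−d) = 0.8571; price each node as the discounted p*-expectation of its children.
Terminal values V(1,·): V(1,0)=135.2700, V(1,1)=310.5700
(0,0): S=170.0000. Δ = (V_up−V_dn)/(S_up−S_dn) = (310.5700−135.2700)/(221.0000−102.0000) = 1.4731. V = [p*·310.5700 + (1−p*)·135.2700]/1.2 = 237.9393. B = V − Δ·S = -12.4893.
Each (Δ,B) replicates both successor values, so the strategy is self-financing and V0 is arbitrage-free.

(0,0): Delta=1.4731 Bond=-12.4893
V0=237.9393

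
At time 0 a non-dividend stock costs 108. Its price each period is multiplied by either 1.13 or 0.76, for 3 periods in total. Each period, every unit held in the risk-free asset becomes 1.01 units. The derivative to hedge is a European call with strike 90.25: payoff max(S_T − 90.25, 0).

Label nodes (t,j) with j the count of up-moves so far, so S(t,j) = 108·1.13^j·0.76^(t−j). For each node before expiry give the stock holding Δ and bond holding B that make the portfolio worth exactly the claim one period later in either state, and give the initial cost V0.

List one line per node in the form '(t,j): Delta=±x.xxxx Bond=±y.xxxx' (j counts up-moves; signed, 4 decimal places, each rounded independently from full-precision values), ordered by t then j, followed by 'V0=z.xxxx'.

Risk-neutral probability p* = (R−d)/(u−d) = (1.01−0.76)/(1.13−0.76) = 0.6757.
Terminal values V(3,·): V(3,0)=0.0000, V(3,1)=0.0000, V(3,2)=14.5580, V(3,3)=65.5829
  t=2,j=0: stock 62.3808 → up 70.4903 (V=0.0000), down 47.4094 (V=0.0000). Price 0.0000; hedge Δ=0.0000, bond B=0.0000.
  t=2,j=1: stock 92.7504 → up 104.8080 (V=14.5580), down 70.4903 (V=0.0000). Price 9.7391; hedge Δ=0.4242, bond B=-29.6068.
  t=2,j=2: stock 137.9052 → up 155.8329 (V=65.5829), down 104.8080 (V=14.5580). Price 48.5488; hedge Δ=1.0000, bond B=-89.3564.
  t=1,j=0: stock 82.0800 → up 92.7504 (V=9.7391), down 62.3808 (V=0.0000). Price 6.5153; hedge Δ=0.3207, bond B=-19.8065.
  t=1,j=1: stock 122.0400 → up 137.9052 (V=48.5488), down 92.7504 (V=9.7391). Price 35.6058; hedge Δ=0.8595, bond B=-69.2853.
  t=0,j=0: stock 108.0000 → up 122.0400 (V=35.6058), down 82.0800 (V=6.5153). Price 25.9119; hedge Δ=0.7280, bond B=-52.7110.
Check: Δ(0,0)·S0 + B(0,0) = 25.9119 = V0.

(0,0): Delta=0.7280 Bond=-52.7110
(1,0): Delta=0.3207 Bond=-19.8065
(1,1): Delta=0.8595 Bond=-69.2853
(2,0): Delta=0.0000 Bond=0.0000
(2,1): Delta=0.4242 Bond=-29.6068
(2,2): Delta=1.0000 Bond=-89.3564
V0=25.9119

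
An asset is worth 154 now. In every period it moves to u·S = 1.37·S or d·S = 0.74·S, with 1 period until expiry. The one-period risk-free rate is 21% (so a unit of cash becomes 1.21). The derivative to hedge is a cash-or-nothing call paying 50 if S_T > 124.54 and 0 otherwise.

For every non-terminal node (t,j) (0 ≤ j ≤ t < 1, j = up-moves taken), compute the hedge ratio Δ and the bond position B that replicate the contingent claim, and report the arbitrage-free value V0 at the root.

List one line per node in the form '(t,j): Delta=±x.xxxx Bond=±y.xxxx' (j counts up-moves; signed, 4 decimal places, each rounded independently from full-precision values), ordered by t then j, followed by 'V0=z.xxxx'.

(0,0): Delta=0.5154 Bond=-48.5373
V0=30.8278

Under the risk-neutral measure, an up-move has probability p* = (R−d)/(u−d) = 0.7460 and values discount at R = 1.21.
At expiry t=1: V(1,0)=0.0000, V(1,1)=50.0000
  t=0,j=0: stock 154.0000 → up 210.9800 (V=50.0000), down 113.9600 (V=0.0000). Price 30.8278; hedge Δ=0.5154, bond B=-48.5373.
Each (Δ,B) replicates both successor values, so the strategy is self-financing and V0 is arbitrage-free.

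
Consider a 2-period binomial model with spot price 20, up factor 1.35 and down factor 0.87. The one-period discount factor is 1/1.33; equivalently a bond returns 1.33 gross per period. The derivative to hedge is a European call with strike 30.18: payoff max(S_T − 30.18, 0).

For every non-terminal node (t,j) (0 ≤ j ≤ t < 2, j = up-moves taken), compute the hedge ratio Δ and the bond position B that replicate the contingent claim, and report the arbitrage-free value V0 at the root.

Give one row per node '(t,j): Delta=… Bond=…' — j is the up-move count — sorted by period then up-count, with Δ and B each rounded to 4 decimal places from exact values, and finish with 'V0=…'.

Risk-neutral probability p* = (R−d)/(u−d) = (1.33−0.87)/(1.35−0.87) = 0.9583.
At expiry t=2: V(2,0)=0.0000, V(2,1)=0.0000, V(2,2)=6.2700
(1,0): S=17.4000. Δ = (V_up−V_dn)/(S_up−S_dn) = (0.0000−0.0000)/(23.4900−15.1380) = 0.0000. V = [p*·0.0000 + (1−p*)·0.0000]/1.33 = 0.0000. B = V − Δ·S = 0.0000.
(1,1): S=27.0000. Δ = (V_up−V_dn)/(S_up−S_dn) = (6.2700−0.0000)/(36.4500−23.4900) = 0.4838. V = [p*·6.2700 + (1−p*)·0.0000]/1.33 = 4.5179. B = V − Δ·S = -8.5446.
(0,0): S=20.0000. Δ = (V_up−V_dn)/(S_up−S_dn) = (4.5179−0.0000)/(27.0000−17.4000) = 0.4706. V = [p*·4.5179 + (1−p*)·0.0000]/1.33 = 3.2553. B = V − Δ·S = -6.1569.
Self-financing check: at every node Δ·S+B equals the discounted successor values.

(0,0): Delta=0.4706 Bond=-6.1569
(1,0): Delta=0.0000 Bond=0.0000
(1,1): Delta=0.4838 Bond=-8.5446
V0=3.2553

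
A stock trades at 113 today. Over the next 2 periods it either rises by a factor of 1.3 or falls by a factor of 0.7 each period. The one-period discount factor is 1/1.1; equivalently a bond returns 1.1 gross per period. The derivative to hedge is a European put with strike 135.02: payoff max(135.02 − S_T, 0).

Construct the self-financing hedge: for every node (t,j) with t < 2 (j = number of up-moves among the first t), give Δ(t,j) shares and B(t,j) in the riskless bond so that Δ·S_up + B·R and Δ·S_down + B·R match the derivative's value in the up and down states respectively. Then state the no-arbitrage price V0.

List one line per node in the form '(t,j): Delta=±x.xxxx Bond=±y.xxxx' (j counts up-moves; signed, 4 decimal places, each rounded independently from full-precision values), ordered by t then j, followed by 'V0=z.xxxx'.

No-arbitrage ⇒ martingale measure with p* = (R−d)/(u−d) = 0.6667.
At expiry t=2: V(2,0)=79.6500, V(2,1)=32.1900, V(2,2)=0.0000
  t=1,j=0: stock 79.1000 → up 102.8300 (V=32.1900), down 55.3700 (V=79.6500). Price 43.6455; hedge Δ=-1.0000, bond B=122.7455.
  t=1,j=1: stock 146.9000 → up 190.9700 (V=0.0000), down 102.8300 (V=32.1900). Price 9.7545; hedge Δ=-0.3652, bond B=63.4045.
  t=0,j=0: stock 113.0000 → up 146.9000 (V=9.7545), down 79.1000 (V=43.6455). Price 19.1377; hedge Δ=-0.4999, bond B=75.6226.
Check: Δ(0,0)·S0 + B(0,0) = 19.1377 = V0.

(0,0): Delta=-0.4999 Bond=75.6226
(1,0): Delta=-1.0000 Bond=122.7455
(1,1): Delta=-0.3652 Bond=63.4045
V0=19.1377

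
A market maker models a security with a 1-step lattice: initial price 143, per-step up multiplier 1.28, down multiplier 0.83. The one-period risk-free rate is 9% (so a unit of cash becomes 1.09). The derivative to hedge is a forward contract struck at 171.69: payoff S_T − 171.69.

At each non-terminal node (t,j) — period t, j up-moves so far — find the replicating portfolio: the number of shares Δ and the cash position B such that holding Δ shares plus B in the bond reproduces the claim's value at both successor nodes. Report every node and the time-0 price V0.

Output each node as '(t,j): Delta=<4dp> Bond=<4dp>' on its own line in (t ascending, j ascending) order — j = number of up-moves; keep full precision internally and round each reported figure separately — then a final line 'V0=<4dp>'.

The replicating-portfolio and risk-neutral prices coincide; use p* = (1.09−0.83)/(1.28−0.83) = 0.5778 for the latter.
At expiry t=1: V(1,0)=-53.0000, V(1,1)=11.3500
(0,0): S=143.0000. Δ = (V_up−V_dn)/(S_up−S_dn) = (11.3500−-53.0000)/(183.0400−118.6900) = 1.0000. V = [p*·11.3500 + (1−p*)·-53.0000]/1.09 = -14.5138. B = V − Δ·S = -157.5138.
Each (Δ,B) replicates both successor values, so the strategy is self-financing and V0 is arbitrage-free.

(0,0): Delta=1.0000 Bond=-157.5138
V0=-14.5138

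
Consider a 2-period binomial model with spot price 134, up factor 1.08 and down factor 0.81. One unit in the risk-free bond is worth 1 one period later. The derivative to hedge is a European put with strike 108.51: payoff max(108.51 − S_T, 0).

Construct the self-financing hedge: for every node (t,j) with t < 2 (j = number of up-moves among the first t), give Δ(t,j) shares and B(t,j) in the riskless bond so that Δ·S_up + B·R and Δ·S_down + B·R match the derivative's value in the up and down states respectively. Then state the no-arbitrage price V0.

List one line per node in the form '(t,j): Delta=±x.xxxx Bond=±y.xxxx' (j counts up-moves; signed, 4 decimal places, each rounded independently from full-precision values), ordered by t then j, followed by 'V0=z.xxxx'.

(0,0): Delta=-0.1686 Bond=24.4060
(1,0): Delta=-0.7027 Bond=82.3704
(1,1): Delta=0.0000 Bond=0.0000
V0=1.8079

Risk-neutral probability p* = (R−d)/(u−d) = (1−0.81)/(1.08−0.81) = 0.7037.
Payoff layer (t=2): V(2,0)=20.5926, V(2,1)=0.0000, V(2,2)=0.0000
  t=1,j=0: stock 108.5400 → up 117.2232 (V=0.0000), down 87.9174 (V=20.5926). Price 6.1015; hedge Δ=-0.7027, bond B=82.3704.
  t=1,j=1: stock 144.7200 → up 156.2976 (V=0.0000), down 117.2232 (V=0.0000). Price 0.0000; hedge Δ=0.0000, bond B=0.0000.
  t=0,j=0: stock 134.0000 → up 144.7200 (V=0.0000), down 108.5400 (V=6.1015). Price 1.8079; hedge Δ=-0.1686, bond B=24.4060.
Check: Δ(0,0)·S0 + B(0,0) = 1.8079 = V0.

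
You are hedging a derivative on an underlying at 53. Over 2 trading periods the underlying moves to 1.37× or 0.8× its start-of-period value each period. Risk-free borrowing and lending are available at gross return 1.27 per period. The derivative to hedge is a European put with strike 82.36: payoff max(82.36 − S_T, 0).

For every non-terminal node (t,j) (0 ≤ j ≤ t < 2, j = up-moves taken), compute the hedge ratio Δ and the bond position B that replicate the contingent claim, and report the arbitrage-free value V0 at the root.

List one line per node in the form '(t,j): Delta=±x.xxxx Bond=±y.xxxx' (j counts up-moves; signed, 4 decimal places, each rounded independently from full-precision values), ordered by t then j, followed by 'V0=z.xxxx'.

No-arbitrage ⇒ martingale measure with p* = (R−d)/(u−d) = 0.8246.
Terminal payoffs: V(2,0)=48.4400, V(2,1)=24.2720, V(2,2)=0.0000
Node (1,0) S=42.4000: V=(p*·24.2720+(1−p*)·48.4400)/1.27=22.4504; Δ=(24.2720−48.4400)/(58.0880−33.9200)=-1.0000; B=V−Δ·S=64.8504
Node (1,1) S=72.6100: V=(p*·0.0000+(1−p*)·24.2720)/1.27=3.3529; Δ=(0.0000−24.2720)/(99.4757−58.0880)=-0.5865; B=V−Δ·S=45.9354
Node (0,0) S=53.0000: V=(p*·3.3529+(1−p*)·22.4504)/1.27=5.2783; Δ=(3.3529−22.4504)/(72.6100−42.4000)=-0.6322; B=V−Δ·S=38.7825
Each (Δ,B) replicates both successor values, so the strategy is self-financing and V0 is arbitrage-free.

(0,0): Delta=-0.6322 Bond=38.7825
(1,0): Delta=-1.0000 Bond=64.8504
(1,1): Delta=-0.5865 Bond=45.9354
V0=5.2783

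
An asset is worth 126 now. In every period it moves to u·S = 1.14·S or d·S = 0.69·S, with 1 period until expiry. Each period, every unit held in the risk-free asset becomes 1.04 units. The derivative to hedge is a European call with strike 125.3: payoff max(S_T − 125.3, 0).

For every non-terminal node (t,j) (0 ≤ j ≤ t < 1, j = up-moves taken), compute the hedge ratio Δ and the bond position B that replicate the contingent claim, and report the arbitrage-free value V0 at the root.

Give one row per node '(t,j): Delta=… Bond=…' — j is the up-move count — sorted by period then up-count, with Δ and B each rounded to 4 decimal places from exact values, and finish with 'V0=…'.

Risk-neutral probability p* = (R−d)/(u−d) = (1.04−0.69)/(1.14−0.69) = 0.7778.
Terminal values V(1,·): V(1,0)=0.0000, V(1,1)=18.3400
Node (0,0) S=126.0000: V=(p*·18.3400+(1−p*)·0.0000)/1.04=13.7158; Δ=(18.3400−0.0000)/(143.6400−86.9400)=0.3235; B=V−Δ·S=-27.0397
Root portfolio cost Δ·126+B reproduces V0=13.7158.

(0,0): Delta=0.3235 Bond=-27.0397
V0=13.7158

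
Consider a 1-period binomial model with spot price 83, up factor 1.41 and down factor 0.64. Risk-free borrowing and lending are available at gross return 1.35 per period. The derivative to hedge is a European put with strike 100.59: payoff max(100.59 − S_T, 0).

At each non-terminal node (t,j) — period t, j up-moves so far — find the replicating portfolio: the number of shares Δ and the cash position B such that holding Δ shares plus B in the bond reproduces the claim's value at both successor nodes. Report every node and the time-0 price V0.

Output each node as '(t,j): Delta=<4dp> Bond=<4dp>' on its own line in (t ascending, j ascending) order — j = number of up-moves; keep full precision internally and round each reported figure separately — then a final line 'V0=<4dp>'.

(0,0): Delta=-0.7428 Bond=64.3893
V0=2.7400

Risk-neutral probability p* = (R−d)/(u−d) = (1.35−0.64)/(1.41−0.64) = 0.9221.
Terminal values V(1,·): V(1,0)=47.4700, V(1,1)=0.0000
(0,0): S=83.0000. Δ = (V_up−V_dn)/(S_up−S_dn) = (0.0000−47.4700)/(117.0300−53.1200) = -0.7428. V = [p*·0.0000 + (1−p*)·47.4700]/1.35 = 2.7400. B = V − Δ·S = 64.3893.
The time-0 hedge costs 2.7400, which is the no-arbitrage price.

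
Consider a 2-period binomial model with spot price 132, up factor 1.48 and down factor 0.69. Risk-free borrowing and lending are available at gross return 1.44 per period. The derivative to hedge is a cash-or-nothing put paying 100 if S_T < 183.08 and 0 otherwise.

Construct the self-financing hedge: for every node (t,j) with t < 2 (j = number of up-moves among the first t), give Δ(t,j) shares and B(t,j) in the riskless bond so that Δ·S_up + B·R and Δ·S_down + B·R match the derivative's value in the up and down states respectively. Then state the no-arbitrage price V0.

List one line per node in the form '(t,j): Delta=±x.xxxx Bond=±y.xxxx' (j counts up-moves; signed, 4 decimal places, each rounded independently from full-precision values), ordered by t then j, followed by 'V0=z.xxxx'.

(0,0): Delta=-0.6322 Bond=88.2134
(1,0): Delta=0.0000 Bond=69.4444
(1,1): Delta=-0.6479 Bond=130.0985
V0=4.7599

Since d<R<u, set p* = (R−d)/(u−d) = 0.9494; price each node as the discounted p*-expectation of its children.
Payoff layer (t=2): V(2,0)=100.0000, V(2,1)=100.0000, V(2,2)=0.0000
  t=1,j=0: stock 91.0800 → up 134.7984 (V=100.0000), down 62.8452 (V=100.0000). Price 69.4444; hedge Δ=0.0000, bond B=69.4444.
  t=1,j=1: stock 195.3600 → up 289.1328 (V=0.0000), down 134.7984 (V=100.0000). Price 3.5162; hedge Δ=-0.6479, bond B=130.0985.
  t=0,j=0: stock 132.0000 → up 195.3600 (V=3.5162), down 91.0800 (V=69.4444). Price 4.7599; hedge Δ=-0.6322, bond B=88.2134.
Each (Δ,B) replicates both successor values, so the strategy is self-financing and V0 is arbitrage-free.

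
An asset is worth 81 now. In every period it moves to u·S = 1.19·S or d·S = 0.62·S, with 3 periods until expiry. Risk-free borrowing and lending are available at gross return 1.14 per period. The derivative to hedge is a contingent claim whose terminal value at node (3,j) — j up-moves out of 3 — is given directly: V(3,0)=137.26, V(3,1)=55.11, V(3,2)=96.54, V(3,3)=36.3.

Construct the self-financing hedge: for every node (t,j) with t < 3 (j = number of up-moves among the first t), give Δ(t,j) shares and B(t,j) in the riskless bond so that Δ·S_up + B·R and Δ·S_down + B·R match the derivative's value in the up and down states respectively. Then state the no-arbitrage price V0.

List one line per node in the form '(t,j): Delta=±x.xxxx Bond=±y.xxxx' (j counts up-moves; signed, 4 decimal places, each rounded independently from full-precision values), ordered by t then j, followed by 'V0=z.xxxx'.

(0,0): Delta=-0.7356 Bond=93.3016
(1,0): Delta=0.9374 Bond=22.3478
(1,1): Delta=-0.8194 Bond=114.4423
(2,0): Delta=-4.6288 Bond=198.7861
(2,1): Delta=1.2162 Bond=8.8121
(2,2): Delta=-0.9214 Bond=142.1616
V0=33.7200

The replicating-portfolio and risk-neutral prices coincide; use p* = (1.14−0.62)/(1.19−0.62) = 0.9123 for the latter.
Terminal payoffs: V(3,0)=137.2600, V(3,1)=55.1100, V(3,2)=96.5400, V(3,3)=36.3000
  t=2,j=0: stock 31.1364 → up 37.0523 (V=55.1100), down 19.3046 (V=137.2600). Price 54.6633; hedge Δ=-4.6288, bond B=198.7861.
  t=2,j=1: stock 59.7618 → up 71.1165 (V=96.5400), down 37.0523 (V=55.1100). Price 81.4963; hedge Δ=1.2162, bond B=8.8121.
  t=2,j=2: stock 114.7041 → up 136.4979 (V=36.3000), down 71.1165 (V=96.5400). Price 36.4774; hedge Δ=-0.9214, bond B=142.1616.
  t=1,j=0: stock 50.2200 → up 59.7618 (V=81.4963), down 31.1364 (V=54.6633). Price 69.4233; hedge Δ=0.9374, bond B=22.3478.
  t=1,j=1: stock 96.3900 → up 114.7041 (V=36.4774), down 59.7618 (V=81.4963). Price 35.4618; hedge Δ=-0.8194, bond B=114.4423.
  t=0,j=0: stock 81.0000 → up 96.3900 (V=35.4618), down 50.2200 (V=69.4233). Price 33.7200; hedge Δ=-0.7356, bond B=93.3016.
Self-financing check: at every node Δ·S+B equals the discounted successor values.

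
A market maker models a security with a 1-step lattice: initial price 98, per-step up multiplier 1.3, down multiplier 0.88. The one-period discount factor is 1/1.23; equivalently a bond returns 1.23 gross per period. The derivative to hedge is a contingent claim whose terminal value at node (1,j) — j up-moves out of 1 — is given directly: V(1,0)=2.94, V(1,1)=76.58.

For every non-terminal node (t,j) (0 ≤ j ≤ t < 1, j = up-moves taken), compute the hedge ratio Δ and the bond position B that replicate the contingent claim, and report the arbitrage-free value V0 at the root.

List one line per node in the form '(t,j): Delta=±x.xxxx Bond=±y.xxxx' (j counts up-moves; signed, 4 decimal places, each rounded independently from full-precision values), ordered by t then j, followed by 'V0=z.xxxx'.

(0,0): Delta=1.7891 Bond=-123.0515
V0=52.2818

No-arbitrage ⇒ martingale measure with p* = (R−d)/(u−d) = 0.8333.
Payoff layer (t=1): V(1,0)=2.9400, V(1,1)=76.5800
  t=0,j=0: stock 98.0000 → up 127.4000 (V=76.5800), down 86.2400 (V=2.9400). Price 52.2818; hedge Δ=1.7891, bond B=-123.0515.
Each (Δ,B) replicates both successor values, so the strategy is self-financing and V0 is arbitrage-free.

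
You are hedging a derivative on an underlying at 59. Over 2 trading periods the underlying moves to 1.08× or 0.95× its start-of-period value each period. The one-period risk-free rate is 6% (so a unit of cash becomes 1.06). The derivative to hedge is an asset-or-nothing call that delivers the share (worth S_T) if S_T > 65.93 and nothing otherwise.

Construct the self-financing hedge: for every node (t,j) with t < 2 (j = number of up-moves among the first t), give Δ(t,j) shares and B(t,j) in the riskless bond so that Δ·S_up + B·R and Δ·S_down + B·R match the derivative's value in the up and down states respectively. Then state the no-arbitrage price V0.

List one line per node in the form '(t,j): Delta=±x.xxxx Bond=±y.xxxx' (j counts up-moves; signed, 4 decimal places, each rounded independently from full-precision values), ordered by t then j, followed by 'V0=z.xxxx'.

The replicating-portfolio and risk-neutral prices coincide; use p* = (1.06−0.95)/(1.08−0.95) = 0.8462 for the latter.
Terminal payoffs: V(2,0)=0.0000, V(2,1)=0.0000, V(2,2)=68.8176
Node (1,0) S=56.0500: V=(p*·0.0000+(1−p*)·0.0000)/1.06=0.0000; Δ=(0.0000−0.0000)/(60.5340−53.2475)=0.0000; B=V−Δ·S=0.0000
Node (1,1) S=63.7200: V=(p*·68.8176+(1−p*)·0.0000)/1.06=54.9342; Δ=(68.8176−0.0000)/(68.8176−60.5340)=8.3077; B=V−Δ·S=-474.4319
Node (0,0) S=59.0000: V=(p*·54.9342+(1−p*)·0.0000)/1.06=43.8517; Δ=(54.9342−0.0000)/(63.7200−56.0500)=7.1622; B=V−Δ·S=-378.7192
The time-0 hedge costs 43.8517, which is the no-arbitrage price.

(0,0): Delta=7.1622 Bond=-378.7192
(1,0): Delta=0.0000 Bond=0.0000
(1,1): Delta=8.3077 Bond=-474.4319
V0=43.8517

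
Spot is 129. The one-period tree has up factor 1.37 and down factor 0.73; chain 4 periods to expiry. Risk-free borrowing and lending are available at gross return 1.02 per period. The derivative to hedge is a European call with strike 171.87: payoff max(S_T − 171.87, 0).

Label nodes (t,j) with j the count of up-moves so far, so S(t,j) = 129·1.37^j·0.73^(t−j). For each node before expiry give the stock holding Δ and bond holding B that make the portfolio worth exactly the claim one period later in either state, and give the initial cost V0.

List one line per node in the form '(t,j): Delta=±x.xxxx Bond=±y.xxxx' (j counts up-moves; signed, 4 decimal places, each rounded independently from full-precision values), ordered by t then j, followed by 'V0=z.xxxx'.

Under the risk-neutral measure, an up-move has probability p* = (R−d)/(u−d) = 0.4531 and values discount at R = 1.02.
Terminal values V(4,·): V(4,0)=0.0000, V(4,1)=0.0000, V(4,2)=0.0000, V(4,3)=70.2743, V(4,4)=282.5652
  t=3,j=0: stock 50.1832 → up 68.7510 (V=0.0000), down 36.6337 (V=0.0000). Price 0.0000; hedge Δ=0.0000, bond B=0.0000.
  t=3,j=1: stock 94.1794 → up 129.0258 (V=0.0000), down 68.7510 (V=0.0000). Price 0.0000; hedge Δ=0.0000, bond B=0.0000.
  t=3,j=2: stock 176.7477 → up 242.1443 (V=70.2743), down 129.0258 (V=0.0000). Price 31.2187; hedge Δ=0.6212, bond B=-78.5849.
  t=3,j=3: stock 331.7045 → up 454.4352 (V=282.5652), down 242.1443 (V=70.2743). Price 163.2045; hedge Δ=1.0000, bond B=-168.5000.
  t=2,j=0: stock 68.7441 → up 94.1794 (V=0.0000), down 50.1832 (V=0.0000). Price 0.0000; hedge Δ=0.0000, bond B=0.0000.
  t=2,j=1: stock 129.0129 → up 176.7477 (V=31.2187), down 94.1794 (V=0.0000). Price 13.8686; hedge Δ=0.3781, bond B=-34.9106.
  t=2,j=2: stock 242.1201 → up 331.7045 (V=163.2045), down 176.7477 (V=31.2187). Price 89.2400; hedge Δ=0.8518, bond B=-116.9879.
  t=1,j=0: stock 94.1700 → up 129.0129 (V=13.8686), down 68.7441 (V=0.0000). Price 6.1610; hedge Δ=0.2301, bond B=-15.5087.
  t=1,j=1: stock 176.7300 → up 242.1201 (V=89.2400), down 129.0129 (V=13.8686). Price 47.0797; hedge Δ=0.6664, bond B=-70.6881.
  t=0,j=0: stock 129.0000 → up 176.7300 (V=47.0797), down 94.1700 (V=6.1610). Price 24.2179; hedge Δ=0.4956, bond B=-39.7175.
Check: Δ(0,0)·S0 + B(0,0) = 24.2179 = V0.

(0,0): Delta=0.4956 Bond=-39.7175
(1,0): Delta=0.2301 Bond=-15.5087
(1,1): Delta=0.6664 Bond=-70.6881
(2,0): Delta=0.0000 Bond=0.0000
(2,1): Delta=0.3781 Bond=-34.9106
(2,2): Delta=0.8518 Bond=-116.9879
(3,0): Delta=0.0000 Bond=0.0000
(3,1): Delta=0.0000 Bond=0.0000
(3,2): Delta=0.6212 Bond=-78.5849
(3,3): Delta=1.0000 Bond=-168.5000
V0=24.2179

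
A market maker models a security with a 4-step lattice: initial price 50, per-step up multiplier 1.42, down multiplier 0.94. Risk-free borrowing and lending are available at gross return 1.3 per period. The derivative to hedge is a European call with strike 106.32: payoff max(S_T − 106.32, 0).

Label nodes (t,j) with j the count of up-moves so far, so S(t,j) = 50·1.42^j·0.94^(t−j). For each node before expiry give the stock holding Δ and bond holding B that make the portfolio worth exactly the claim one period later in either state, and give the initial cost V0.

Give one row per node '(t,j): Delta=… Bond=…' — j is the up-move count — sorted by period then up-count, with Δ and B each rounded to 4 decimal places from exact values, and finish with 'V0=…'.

Under the risk-neutral measure, an up-move has probability p* = (R−d)/(u−d) = 0.7500 and values discount at R = 1.3.
Terminal payoffs: V(4,0)=0.0000, V(4,1)=0.0000, V(4,2)=0.0000, V(4,3)=28.2545, V(4,4)=96.9734
  t=3,j=0: stock 41.5292 → up 58.9715 (V=0.0000), down 39.0374 (V=0.0000). Price 0.0000; hedge Δ=0.0000, bond B=0.0000.
  t=3,j=1: stock 62.7356 → up 89.0846 (V=0.0000), down 58.9715 (V=0.0000). Price 0.0000; hedge Δ=0.0000, bond B=0.0000.
  t=3,j=2: stock 94.7708 → up 134.5745 (V=28.2545), down 89.0846 (V=0.0000). Price 16.3007; hedge Δ=0.6211, bond B=-42.5629.
  t=3,j=3: stock 143.1644 → up 203.2934 (V=96.9734), down 134.5745 (V=28.2545). Price 61.3798; hedge Δ=1.0000, bond B=-81.7846.
  t=2,j=0: stock 44.1800 → up 62.7356 (V=0.0000), down 41.5292 (V=0.0000). Price 0.0000; hedge Δ=0.0000, bond B=0.0000.
  t=2,j=1: stock 66.7400 → up 94.7708 (V=16.3007), down 62.7356 (V=0.0000). Price 9.4042; hedge Δ=0.5088, bond B=-24.5555.
  t=2,j=2: stock 100.8200 → up 143.1644 (V=61.3798), down 94.7708 (V=16.3007). Price 38.5462; hedge Δ=0.9315, bond B=-55.3686.
  t=1,j=0: stock 47.0000 → up 66.7400 (V=9.4042), down 44.1800 (V=0.0000). Price 5.4255; hedge Δ=0.4169, bond B=-14.1667.
  t=1,j=1: stock 71.0000 → up 100.8200 (V=38.5462), down 66.7400 (V=9.4042). Price 24.0467; hedge Δ=0.8551, bond B=-36.6656.
  t=0,j=0: stock 50.0000 → up 71.0000 (V=24.0467), down 47.0000 (V=5.4255). Price 14.9165; hedge Δ=0.7759, bond B=-23.8776.
Each (Δ,B) replicates both successor values, so the strategy is self-financing and V0 is arbitrage-free.

(0,0): Delta=0.7759 Bond=-23.8776
(1,0): Delta=0.4169 Bond=-14.1667
(1,1): Delta=0.8551 Bond=-36.6656
(2,0): Delta=0.0000 Bond=0.0000
(2,1): Delta=0.5088 Bond=-24.5555
(2,2): Delta=0.9315 Bond=-55.3686
(3,0): Delta=0.0000 Bond=0.0000
(3,1): Delta=0.0000 Bond=0.0000
(3,2): Delta=0.6211 Bond=-42.5629
(3,3): Delta=1.0000 Bond=-81.7846
V0=14.9165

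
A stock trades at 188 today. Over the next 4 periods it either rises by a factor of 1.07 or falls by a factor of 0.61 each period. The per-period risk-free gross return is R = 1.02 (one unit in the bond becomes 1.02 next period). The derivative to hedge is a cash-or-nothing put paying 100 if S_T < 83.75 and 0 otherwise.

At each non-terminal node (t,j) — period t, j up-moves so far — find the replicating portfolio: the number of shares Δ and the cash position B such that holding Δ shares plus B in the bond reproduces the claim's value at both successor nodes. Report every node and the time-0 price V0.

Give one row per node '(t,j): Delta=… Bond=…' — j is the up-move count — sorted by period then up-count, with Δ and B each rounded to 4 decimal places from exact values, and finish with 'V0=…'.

No-arbitrage ⇒ martingale measure with p* = (R−d)/(u−d) = 0.8913.
Terminal payoffs: V(4,0)=100.0000, V(4,1)=100.0000, V(4,2)=100.0000, V(4,3)=0.0000, V(4,4)=0.0000
(3,0): S=42.6724. Δ = (V_up−V_dn)/(S_up−S_dn) = (100.0000−100.0000)/(45.6595−26.0302) = 0.0000. V = [p*·100.0000 + (1−p*)·100.0000]/1.02 = 98.0392. B = V − Δ·S = 98.0392.
(3,1): S=74.8516. Δ = (V_up−V_dn)/(S_up−S_dn) = (100.0000−100.0000)/(80.0913−45.6595) = 0.0000. V = [p*·100.0000 + (1−p*)·100.0000]/1.02 = 98.0392. B = V − Δ·S = 98.0392.
(3,2): S=131.2971. Δ = (V_up−V_dn)/(S_up−S_dn) = (0.0000−100.0000)/(140.4879−80.0913) = -1.6557. V = [p*·0.0000 + (1−p*)·100.0000]/1.02 = 10.6564. B = V − Δ·S = 228.0477.
(3,3): S=230.3081. Δ = (V_up−V_dn)/(S_up−S_dn) = (0.0000−0.0000)/(246.4296−140.4879) = 0.0000. V = [p*·0.0000 + (1−p*)·0.0000]/1.02 = 0.0000. B = V − Δ·S = 0.0000.
(2,0): S=69.9548. Δ = (V_up−V_dn)/(S_up−S_dn) = (98.0392−98.0392)/(74.8516−42.6724) = 0.0000. V = [p*·98.0392 + (1−p*)·98.0392]/1.02 = 96.1169. B = V − Δ·S = 96.1169.
(2,1): S=122.7076. Δ = (V_up−V_dn)/(S_up−S_dn) = (10.6564−98.0392)/(131.2971−74.8516) = -1.5481. V = [p*·10.6564 + (1−p*)·98.0392]/1.02 = 19.7594. B = V − Δ·S = 209.7219.
(2,2): S=215.2412. Δ = (V_up−V_dn)/(S_up−S_dn) = (0.0000−10.6564)/(230.3081−131.2971) = -0.1076. V = [p*·0.0000 + (1−p*)·10.6564]/1.02 = 1.1356. B = V − Δ·S = 24.3018.
(1,0): S=114.6800. Δ = (V_up−V_dn)/(S_up−S_dn) = (19.7594−96.1169)/(122.7076−69.9548) = -1.4475. V = [p*·19.7594 + (1−p*)·96.1169]/1.02 = 27.5089. B = V − Δ·S = 193.5035.
(1,1): S=201.1600. Δ = (V_up−V_dn)/(S_up−S_dn) = (1.1356−19.7594)/(215.2412−122.7076) = -0.2013. V = [p*·1.1356 + (1−p*)·19.7594]/1.02 = 3.0980. B = V − Δ·S = 43.5844.
(0,0): S=188.0000. Δ = (V_up−V_dn)/(S_up−S_dn) = (3.0980−27.5089)/(201.1600−114.6800) = -0.2823. V = [p*·3.0980 + (1−p*)·27.5089]/1.02 = 5.6386. B = V − Δ·S = 58.7059.
Root portfolio cost Δ·188+B reproduces V0=5.6386.

(0,0): Delta=-0.2823 Bond=58.7059
(1,0): Delta=-1.4475 Bond=193.5035
(1,1): Delta=-0.2013 Bond=43.5844
(2,0): Delta=0.0000 Bond=96.1169
(2,1): Delta=-1.5481 Bond=209.7219
(2,2): Delta=-0.1076 Bond=24.3018
(3,0): Delta=0.0000 Bond=98.0392
(3,1): Delta=0.0000 Bond=98.0392
(3,2): Delta=-1.6557 Bond=228.0477
(3,3): Delta=0.0000 Bond=0.0000
V0=5.6386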